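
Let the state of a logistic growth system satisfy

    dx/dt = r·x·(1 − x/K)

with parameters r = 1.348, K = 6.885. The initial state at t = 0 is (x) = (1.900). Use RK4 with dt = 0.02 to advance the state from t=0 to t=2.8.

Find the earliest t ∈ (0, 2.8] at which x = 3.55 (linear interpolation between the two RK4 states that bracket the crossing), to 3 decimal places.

t=0.000: state=(1.900)
step 1 (dt=0.02): k1=(1.854), k2=(1.866), k3=(1.866), k4=(1.877); state += dt/6·(k1+2k2+2k3+k4)
t=0.020: state=(1.937)
t=0.040: state=(1.975)
t=0.060: state=(2.013)
continuing one RK4 step at a time; state shown every 5 steps (Δt=0.1):
t=0.100: state=(2.091)
t=0.200: state=(2.292)
t=0.300: state=(2.503)
t=0.400: state=(2.721)
t=0.500: state=(2.946)
t=0.600: state=(3.175)
t=0.700: state=(3.406)
t=0.760: state=(3.546)
next step: t=0.780: state=(3.592) — x has crossed 3.55
linear interpolation between t=0.760 (3.54557) and t=0.780 (3.59191) → t≈0.762

t = 0.762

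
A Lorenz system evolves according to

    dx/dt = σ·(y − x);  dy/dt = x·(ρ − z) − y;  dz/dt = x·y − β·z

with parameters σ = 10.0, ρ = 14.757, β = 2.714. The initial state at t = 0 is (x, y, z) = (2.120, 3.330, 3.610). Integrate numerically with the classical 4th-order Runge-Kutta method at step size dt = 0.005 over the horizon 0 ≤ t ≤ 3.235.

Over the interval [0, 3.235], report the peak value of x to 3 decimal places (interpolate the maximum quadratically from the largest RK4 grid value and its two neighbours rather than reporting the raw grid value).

max x = 10.875

t=0.000: state=(2.120, 3.330, 3.610)
step 1 (dt=0.005): k1=(12.100, 20.302, -2.738), k2=(12.305, 20.603, -2.509), k3=(12.307, 20.607, -2.508), k4=(12.515, 20.912, -2.274); state += dt/6·(k1+2k2+2k3+k4)
t=0.005: state=(2.182, 3.433, 3.597)
t=0.010: state=(2.245, 3.539, 3.587)
t=0.015: state=(2.311, 3.648, 3.580)
continuing one RK4 step at a time; state shown every 40 steps (Δt=0.2):
t=0.200: state=(6.701, 10.169, 6.832)
t=0.400: state=(10.359, 8.032, 20.882)
t=0.600: state=(3.145, 0.754, 15.474)
t=0.800: state=(1.335, 1.372, 9.245)
t=1.000: state=(2.409, 3.490, 6.034)
t=1.200: state=(6.259, 9.071, 7.827)
t=1.400: state=(9.836, 8.734, 18.968)
t=1.600: state=(4.261, 1.912, 15.950)
t=1.800: state=(2.371, 2.476, 10.125)
t=2.000: state=(3.940, 5.419, 7.729)
t=2.200: state=(8.009, 10.029, 12.314)
t=2.400: state=(7.781, 5.482, 18.392)
t=2.600: state=(3.763, 2.759, 13.609)
t=2.800: state=(3.652, 4.376, 9.727)
t=3.000: state=(6.305, 8.063, 10.562)
t=3.200: state=(8.342, 7.854, 16.650)
t=3.235: state=(8.061, 6.966, 17.175)
largest grid value and its neighbours: x(0.350)=10.86330, x(0.355)=10.87445, x(0.360)=10.87192
parabola through these three points peaks at t≈0.357 with x≈10.87513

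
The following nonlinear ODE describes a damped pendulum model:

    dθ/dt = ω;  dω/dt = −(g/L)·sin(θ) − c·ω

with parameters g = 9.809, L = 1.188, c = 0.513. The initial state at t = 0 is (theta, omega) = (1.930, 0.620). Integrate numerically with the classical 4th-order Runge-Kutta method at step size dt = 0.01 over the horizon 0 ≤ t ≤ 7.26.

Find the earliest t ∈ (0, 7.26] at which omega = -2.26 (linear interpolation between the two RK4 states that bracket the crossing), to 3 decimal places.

t = 0.387

t=0.000: state=(1.930, 0.620)
step 1 (dt=0.01): k1=(0.620, -8.048), k2=(0.580, -8.018), k3=(0.580, -8.019), k4=(0.540, -7.990); state += dt/6·(k1+2k2+2k3+k4)
t=0.010: state=(1.936, 0.540)
t=0.020: state=(1.941, 0.460)
t=0.030: state=(1.945, 0.381)
continuing one RK4 step at a time; state shown every 25 steps (Δt=0.25):
t=0.250: state=(1.845, -1.270)
t=0.380: state=(1.618, -2.210)
next step: t=0.390: state=(1.596, -2.281) — omega has crossed -2.26
linear interpolation between t=0.380 (-2.20954) and t=0.390 (-2.28054) → t≈0.387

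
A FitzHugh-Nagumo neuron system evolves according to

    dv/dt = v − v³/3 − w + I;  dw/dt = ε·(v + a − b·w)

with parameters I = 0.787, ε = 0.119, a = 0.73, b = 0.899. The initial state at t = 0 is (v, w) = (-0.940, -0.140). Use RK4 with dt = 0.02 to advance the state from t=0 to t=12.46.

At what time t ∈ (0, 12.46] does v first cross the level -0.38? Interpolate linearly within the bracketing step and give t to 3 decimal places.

t = 1.577

t=0.000: state=(-0.940, -0.140)
step 1 (dt=0.02): k1=(0.264, -0.010), k2=(0.264, -0.010), k3=(0.264, -0.010), k4=(0.265, -0.009); state += dt/6·(k1+2k2+2k3+k4)
t=0.020: state=(-0.935, -0.140)
t=0.040: state=(-0.929, -0.140)
t=0.060: state=(-0.924, -0.141)
continuing one RK4 step at a time; state shown every 25 steps (Δt=0.5):
t=0.500: state=(-0.801, -0.141)
t=1.000: state=(-0.636, -0.133)
t=1.500: state=(-0.420, -0.115)
t=1.560: state=(-0.389, -0.112)
next step: t=1.580: state=(-0.378, -0.111) — v has crossed -0.38
linear interpolation between t=1.560 (-0.38904) and t=1.580 (-0.37838) → t≈1.577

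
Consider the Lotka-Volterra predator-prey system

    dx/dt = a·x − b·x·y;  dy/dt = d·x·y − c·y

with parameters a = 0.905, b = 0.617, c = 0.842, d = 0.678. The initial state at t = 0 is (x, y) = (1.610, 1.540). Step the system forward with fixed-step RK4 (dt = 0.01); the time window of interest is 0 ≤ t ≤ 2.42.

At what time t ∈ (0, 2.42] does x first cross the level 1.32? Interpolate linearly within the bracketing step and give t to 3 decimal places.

t = 1.180

t=0.000: state=(1.610, 1.540)
step 1 (dt=0.01): k1=(-0.073, 0.384), k2=(-0.075, 0.384), k3=(-0.075, 0.384), k4=(-0.077, 0.385); state += dt/6·(k1+2k2+2k3+k4)
t=0.010: state=(1.609, 1.544)
t=0.020: state=(1.608, 1.548)
t=0.030: state=(1.608, 1.552)
continuing one RK4 step at a time; state shown every 10 steps (Δt=0.1):
t=0.100: state=(1.601, 1.578)
t=0.200: state=(1.588, 1.617)
t=0.300: state=(1.572, 1.654)
t=0.400: state=(1.552, 1.690)
t=0.500: state=(1.529, 1.725)
t=0.600: state=(1.503, 1.757)
t=0.700: state=(1.475, 1.787)
t=0.800: state=(1.445, 1.814)
t=0.900: state=(1.413, 1.837)
t=1.000: state=(1.381, 1.856)
t=1.100: state=(1.347, 1.872)
t=1.180: state=(1.320, 1.881)
next step: t=1.190: state=(1.317, 1.882) — x has crossed 1.32
linear interpolation between t=1.180 (1.32009) and t=1.190 (1.31671) → t≈1.180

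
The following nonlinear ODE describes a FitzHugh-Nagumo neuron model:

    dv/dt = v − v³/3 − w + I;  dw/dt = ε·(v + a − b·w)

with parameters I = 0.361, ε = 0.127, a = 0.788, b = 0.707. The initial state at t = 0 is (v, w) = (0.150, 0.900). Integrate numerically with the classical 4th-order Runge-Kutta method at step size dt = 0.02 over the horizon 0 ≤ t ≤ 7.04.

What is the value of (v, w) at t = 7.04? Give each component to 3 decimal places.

(v, w) = (-1.577, 0.022)

t=0.000: state=(0.150, 0.900)
step 1 (dt=0.02): k1=(-0.390, 0.038), k2=(-0.394, 0.038), k3=(-0.394, 0.038), k4=(-0.399, 0.037); state += dt/6·(k1+2k2+2k3+k4)
t=0.020: state=(0.142, 0.901)
t=0.040: state=(0.134, 0.901)
t=0.060: state=(0.126, 0.902)
continuing one RK4 step at a time; state shown every 25 steps (Δt=0.5):
t=0.500: state=(-0.107, 0.911)
t=1.000: state=(-0.524, 0.902)
t=1.500: state=(-1.089, 0.861)
t=2.000: state=(-1.574, 0.788)
t=2.500: state=(-1.790, 0.697)
t=3.000: state=(-1.837, 0.602)
t=3.500: state=(-1.824, 0.511)
t=4.000: state=(-1.794, 0.425)
t=4.500: state=(-1.759, 0.345)
t=5.000: state=(-1.723, 0.270)
t=5.500: state=(-1.687, 0.202)
t=6.000: state=(-1.651, 0.138)
t=6.500: state=(-1.615, 0.080)
t=7.000: state=(-1.580, 0.026)
t=7.040: state=(-1.577, 0.022)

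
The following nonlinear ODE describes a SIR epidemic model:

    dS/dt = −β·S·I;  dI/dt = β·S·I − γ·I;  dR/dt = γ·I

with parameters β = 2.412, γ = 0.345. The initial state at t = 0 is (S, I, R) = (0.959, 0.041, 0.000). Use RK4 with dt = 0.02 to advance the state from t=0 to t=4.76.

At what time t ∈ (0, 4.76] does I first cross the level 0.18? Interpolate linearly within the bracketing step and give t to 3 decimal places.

t = 0.818

t=0.000: state=(0.959, 0.041, 0.000)
step 1 (dt=0.02): k1=(-0.095, 0.081, 0.014), k2=(-0.097, 0.082, 0.014), k3=(-0.097, 0.082, 0.014), k4=(-0.098, 0.084, 0.015); state += dt/6·(k1+2k2+2k3+k4)
t=0.020: state=(0.957, 0.043, 0.000)
t=0.040: state=(0.955, 0.044, 0.001)
t=0.060: state=(0.953, 0.046, 0.001)
continuing one RK4 step at a time; state shown every 10 steps (Δt=0.2):
t=0.200: state=(0.936, 0.060, 0.003)
t=0.400: state=(0.903, 0.088, 0.009)
t=0.600: state=(0.858, 0.126, 0.016)
t=0.800: state=(0.799, 0.175, 0.026)
next step: t=0.820: state=(0.792, 0.181, 0.027) — I has crossed 0.18
linear interpolation between t=0.800 (0.17505) and t=0.820 (0.18064) → t≈0.818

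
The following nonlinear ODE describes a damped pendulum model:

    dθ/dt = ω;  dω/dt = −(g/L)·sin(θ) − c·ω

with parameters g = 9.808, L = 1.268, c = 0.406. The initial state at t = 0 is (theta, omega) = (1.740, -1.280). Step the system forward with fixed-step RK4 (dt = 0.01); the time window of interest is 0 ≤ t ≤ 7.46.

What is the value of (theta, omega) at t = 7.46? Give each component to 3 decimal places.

t=0.000: state=(1.740, -1.280)
step 1 (dt=0.01): k1=(-1.280, -7.105), k2=(-1.316, -7.099), k3=(-1.315, -7.099), k4=(-1.351, -7.093); state += dt/6·(k1+2k2+2k3+k4)
t=0.010: state=(1.727, -1.351)
t=0.020: state=(1.713, -1.422)
t=0.030: state=(1.698, -1.493)
continuing one RK4 step at a time; state shown every 25 steps (Δt=0.25):
t=0.250: state=(1.204, -2.969)
t=0.500: state=(0.315, -3.923)
t=0.750: state=(-0.615, -3.239)
t=1.000: state=(-1.211, -1.446)
t=1.250: state=(-1.331, 0.470)
t=1.500: state=(-0.997, 2.127)
t=1.750: state=(-0.327, 3.051)
t=2.000: state=(0.414, 2.651)
t=2.250: state=(0.912, 1.227)
t=2.500: state=(1.009, -0.434)
t=2.750: state=(0.718, -1.816)
t=3.000: state=(0.165, -2.430)
t=3.250: state=(-0.404, -1.953)
t=3.500: state=(-0.748, -0.724)
t=3.750: state=(-0.756, 0.639)
t=4.000: state=(-0.457, 1.649)
t=4.250: state=(0.005, 1.901)
t=4.500: state=(0.421, 1.303)
t=4.750: state=(0.617, 0.229)
t=5.000: state=(0.537, -0.829)
t=5.250: state=(0.238, -1.459)
t=5.500: state=(-0.135, -1.405)
t=5.750: state=(-0.413, -0.745)
t=6.000: state=(-0.487, 0.158)
t=6.250: state=(-0.346, 0.911)
t=6.500: state=(-0.070, 1.209)
t=6.750: state=(0.211, 0.949)
t=7.000: state=(0.372, 0.303)
t=7.250: state=(0.357, -0.407)
t=7.460: state=(0.223, -0.828)

(theta, omega) = (0.223, -0.828)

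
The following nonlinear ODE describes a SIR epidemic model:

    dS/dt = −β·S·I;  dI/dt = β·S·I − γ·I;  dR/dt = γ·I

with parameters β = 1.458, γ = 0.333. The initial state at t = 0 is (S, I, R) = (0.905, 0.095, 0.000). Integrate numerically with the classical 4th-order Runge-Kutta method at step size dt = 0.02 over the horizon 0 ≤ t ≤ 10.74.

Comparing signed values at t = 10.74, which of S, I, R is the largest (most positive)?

largest component: R

t=0.000: state=(0.905, 0.095, 0.000)
step 1 (dt=0.02): k1=(-0.125, 0.094, 0.032), k2=(-0.126, 0.094, 0.032), k3=(-0.126, 0.094, 0.032), k4=(-0.127, 0.095, 0.032); state += dt/6·(k1+2k2+2k3+k4)
t=0.020: state=(0.902, 0.097, 0.001)
t=0.040: state=(0.900, 0.099, 0.001)
t=0.060: state=(0.897, 0.101, 0.002)
continuing one RK4 step at a time; state shown every 25 steps (Δt=0.5):
t=0.500: state=(0.828, 0.152, 0.020)
t=1.000: state=(0.722, 0.226, 0.051)
t=1.500: state=(0.594, 0.310, 0.096)
t=2.000: state=(0.461, 0.385, 0.154)
t=2.500: state=(0.341, 0.436, 0.223)
t=3.000: state=(0.246, 0.457, 0.298)
t=3.500: state=(0.176, 0.450, 0.373)
t=4.000: state=(0.128, 0.425, 0.447)
t=4.500: state=(0.095, 0.390, 0.515)
t=5.000: state=(0.073, 0.351, 0.576)
t=5.500: state=(0.057, 0.312, 0.631)
t=6.000: state=(0.046, 0.274, 0.680)
t=6.500: state=(0.038, 0.239, 0.723)
t=7.000: state=(0.032, 0.208, 0.760)
t=7.500: state=(0.028, 0.180, 0.792)
t=8.000: state=(0.025, 0.155, 0.820)
t=8.500: state=(0.022, 0.134, 0.844)
t=9.000: state=(0.021, 0.115, 0.865)
t=9.500: state=(0.019, 0.099, 0.882)
t=10.000: state=(0.018, 0.085, 0.898)
t=10.500: state=(0.017, 0.073, 0.911)
t=10.740: state=(0.016, 0.067, 0.916)
compare at T: S=0.016, I=0.067, R=0.916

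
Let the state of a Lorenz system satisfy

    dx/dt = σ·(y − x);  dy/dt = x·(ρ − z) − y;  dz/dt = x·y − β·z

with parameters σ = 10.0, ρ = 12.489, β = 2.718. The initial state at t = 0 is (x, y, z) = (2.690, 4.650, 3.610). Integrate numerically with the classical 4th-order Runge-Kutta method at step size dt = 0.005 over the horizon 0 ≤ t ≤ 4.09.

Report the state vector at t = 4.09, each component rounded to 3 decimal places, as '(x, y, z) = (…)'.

t=0.000: state=(2.690, 4.650, 3.610)
step 1 (dt=0.005): k1=(19.600, 19.235, 2.697), k2=(19.591, 19.603, 3.038), k3=(19.600, 19.600, 3.038), k4=(19.600, 19.964, 3.384); state += dt/6·(k1+2k2+2k3+k4)
t=0.005: state=(2.788, 4.748, 3.625)
t=0.010: state=(2.886, 4.850, 3.644)
t=0.015: state=(2.984, 4.955, 3.666)
continuing one RK4 step at a time; state shown every 40 steps (Δt=0.2):
t=0.200: state=(7.405, 10.017, 8.362)
t=0.400: state=(8.316, 5.909, 17.146)
t=0.600: state=(3.244, 1.713, 12.576)
t=0.800: state=(2.209, 2.422, 8.018)
t=1.000: state=(3.640, 4.872, 6.262)
t=1.200: state=(6.938, 8.653, 9.590)
t=1.400: state=(7.596, 6.198, 15.302)
t=1.600: state=(4.211, 3.006, 12.546)
t=1.800: state=(3.396, 3.660, 9.009)
t=2.000: state=(4.887, 6.036, 8.315)
t=2.200: state=(7.116, 7.763, 11.821)
t=2.400: state=(6.336, 5.160, 13.967)
t=2.600: state=(4.360, 3.843, 11.455)
t=2.800: state=(4.389, 4.865, 9.428)
t=3.000: state=(5.860, 6.686, 10.167)
t=3.200: state=(6.704, 6.523, 12.787)
t=3.400: state=(5.482, 4.746, 12.649)
t=3.600: state=(4.641, 4.600, 10.762)
t=3.800: state=(5.204, 5.726, 10.123)
t=4.000: state=(6.209, 6.522, 11.496)
t=4.090: state=(6.333, 6.284, 12.236)

(x, y, z) = (6.333, 6.284, 12.236)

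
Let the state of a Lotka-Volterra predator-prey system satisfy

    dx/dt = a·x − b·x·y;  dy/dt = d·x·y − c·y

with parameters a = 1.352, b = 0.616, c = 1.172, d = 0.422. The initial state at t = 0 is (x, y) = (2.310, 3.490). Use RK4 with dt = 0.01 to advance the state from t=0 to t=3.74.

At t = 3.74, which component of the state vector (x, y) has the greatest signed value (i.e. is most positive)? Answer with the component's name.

largest component: x

t=0.000: state=(2.310, 3.490)
step 1 (dt=0.01): k1=(-1.843, -0.688), k2=(-1.831, -0.701), k3=(-1.831, -0.701), k4=(-1.819, -0.714); state += dt/6·(k1+2k2+2k3+k4)
t=0.010: state=(2.292, 3.483)
t=0.020: state=(2.274, 3.476)
t=0.030: state=(2.256, 3.468)
continuing one RK4 step at a time; state shown every 20 steps (Δt=0.2):
t=0.200: state=(1.990, 3.308)
t=0.400: state=(1.760, 3.063)
t=0.600: state=(1.608, 2.792)
t=0.800: state=(1.520, 2.519)
t=1.000: state=(1.484, 2.261)
t=1.200: state=(1.493, 2.028)
t=1.400: state=(1.544, 1.823)
t=1.600: state=(1.635, 1.649)
t=1.800: state=(1.764, 1.505)
t=2.000: state=(1.935, 1.391)
t=2.200: state=(2.148, 1.307)
t=2.400: state=(2.405, 1.253)
t=2.600: state=(2.706, 1.229)
t=2.800: state=(3.048, 1.239)
t=3.000: state=(3.420, 1.287)
t=3.200: state=(3.804, 1.381)
t=3.400: state=(4.169, 1.530)
t=3.600: state=(4.469, 1.744)
t=3.740: state=(4.609, 1.936)
compare at T: x=4.609, y=1.936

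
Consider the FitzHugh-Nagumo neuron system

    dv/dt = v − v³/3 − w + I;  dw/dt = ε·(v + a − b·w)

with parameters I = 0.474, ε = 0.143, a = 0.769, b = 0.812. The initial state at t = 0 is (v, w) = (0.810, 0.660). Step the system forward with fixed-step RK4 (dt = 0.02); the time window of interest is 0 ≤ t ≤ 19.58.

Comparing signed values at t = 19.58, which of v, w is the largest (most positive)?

t=0.000: state=(0.810, 0.660)
step 1 (dt=0.02): k1=(0.447, 0.149), k2=(0.447, 0.150), k3=(0.447, 0.150), k4=(0.447, 0.150); state += dt/6·(k1+2k2+2k3+k4)
t=0.020: state=(0.819, 0.663)
t=0.040: state=(0.828, 0.666)
t=0.060: state=(0.837, 0.669)
continuing one RK4 step at a time; state shown every 50 steps (Δt=1):
t=1.000: state=(1.196, 0.829)
t=2.000: state=(1.325, 1.016)
t=3.000: state=(1.261, 1.184)
t=4.000: state=(1.107, 1.318)
t=5.000: state=(0.874, 1.412)
t=6.000: state=(0.487, 1.455)
t=7.000: state=(-0.367, 1.415)
t=8.000: state=(-1.708, 1.216)
t=9.000: state=(-1.940, 0.931)
t=10.000: state=(-1.864, 0.676)
t=11.000: state=(-1.770, 0.460)
t=12.000: state=(-1.678, 0.281)
t=13.000: state=(-1.589, 0.134)
t=14.000: state=(-1.501, 0.014)
t=15.000: state=(-1.416, -0.080)
t=16.000: state=(-1.332, -0.153)
t=17.000: state=(-1.250, -0.207)
t=18.000: state=(-1.169, -0.243)
t=19.000: state=(-1.088, -0.265)
t=19.580: state=(-1.042, -0.272)
compare at T: v=-1.042, w=-0.272

largest component: w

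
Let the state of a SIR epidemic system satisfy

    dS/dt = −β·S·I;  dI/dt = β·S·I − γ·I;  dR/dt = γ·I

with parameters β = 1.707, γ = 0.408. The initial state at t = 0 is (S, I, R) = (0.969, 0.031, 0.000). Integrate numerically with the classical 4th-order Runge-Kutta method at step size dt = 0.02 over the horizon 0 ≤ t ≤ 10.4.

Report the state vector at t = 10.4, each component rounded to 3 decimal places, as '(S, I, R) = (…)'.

(S, I, R) = (0.020, 0.055, 0.925)

t=0.000: state=(0.969, 0.031, 0.000)
step 1 (dt=0.02): k1=(-0.051, 0.039, 0.013), k2=(-0.052, 0.039, 0.013), k3=(-0.052, 0.039, 0.013), k4=(-0.053, 0.040, 0.013); state += dt/6·(k1+2k2+2k3+k4)
t=0.020: state=(0.968, 0.032, 0.000)
t=0.040: state=(0.967, 0.033, 0.001)
t=0.060: state=(0.966, 0.033, 0.001)
continuing one RK4 step at a time; state shown every 25 steps (Δt=0.5):
t=0.500: state=(0.934, 0.057, 0.009)
t=1.000: state=(0.875, 0.101, 0.024)
t=1.500: state=(0.781, 0.167, 0.051)
t=2.000: state=(0.654, 0.252, 0.094)
t=2.500: state=(0.508, 0.338, 0.154)
t=3.000: state=(0.370, 0.400, 0.230)
t=3.500: state=(0.259, 0.426, 0.315)
t=4.000: state=(0.181, 0.418, 0.401)
t=4.500: state=(0.128, 0.388, 0.484)
t=5.000: state=(0.093, 0.347, 0.559)
t=5.500: state=(0.071, 0.304, 0.626)
t=6.000: state=(0.056, 0.261, 0.683)
t=6.500: state=(0.045, 0.222, 0.732)
t=7.000: state=(0.038, 0.188, 0.774)
t=7.500: state=(0.033, 0.158, 0.809)
t=8.000: state=(0.029, 0.132, 0.839)
t=8.500: state=(0.026, 0.110, 0.864)
t=9.000: state=(0.024, 0.092, 0.884)
t=9.500: state=(0.022, 0.076, 0.901)
t=10.000: state=(0.021, 0.064, 0.915)
t=10.400: state=(0.020, 0.055, 0.925)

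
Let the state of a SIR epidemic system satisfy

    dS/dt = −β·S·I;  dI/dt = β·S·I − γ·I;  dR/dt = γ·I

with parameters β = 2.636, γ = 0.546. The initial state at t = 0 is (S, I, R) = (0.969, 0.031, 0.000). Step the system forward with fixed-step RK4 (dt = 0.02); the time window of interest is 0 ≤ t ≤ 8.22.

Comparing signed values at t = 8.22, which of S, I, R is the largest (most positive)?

largest component: R

t=0.000: state=(0.969, 0.031, 0.000)
step 1 (dt=0.02): k1=(-0.079, 0.062, 0.017), k2=(-0.081, 0.063, 0.017), k3=(-0.081, 0.063, 0.017), k4=(-0.082, 0.065, 0.018); state += dt/6·(k1+2k2+2k3+k4)
t=0.020: state=(0.967, 0.032, 0.000)
t=0.040: state=(0.966, 0.034, 0.001)
t=0.060: state=(0.964, 0.035, 0.001)
continuing one RK4 step at a time; state shown every 25 steps (Δt=0.5):
t=0.500: state=(0.904, 0.082, 0.014)
t=1.000: state=(0.762, 0.188, 0.050)
t=1.500: state=(0.539, 0.339, 0.121)
t=2.000: state=(0.317, 0.452, 0.231)
t=2.500: state=(0.171, 0.470, 0.359)
t=3.000: state=(0.095, 0.423, 0.482)
t=3.500: state=(0.057, 0.355, 0.588)
t=4.000: state=(0.037, 0.287, 0.676)
t=4.500: state=(0.026, 0.228, 0.746)
t=5.000: state=(0.020, 0.179, 0.801)
t=5.500: state=(0.016, 0.139, 0.844)
t=6.000: state=(0.014, 0.108, 0.878)
t=6.500: state=(0.012, 0.084, 0.904)
t=7.000: state=(0.011, 0.065, 0.924)
t=7.500: state=(0.010, 0.050, 0.940)
t=8.000: state=(0.010, 0.039, 0.952)
t=8.220: state=(0.010, 0.034, 0.956)
compare at T: S=0.010, I=0.034, R=0.956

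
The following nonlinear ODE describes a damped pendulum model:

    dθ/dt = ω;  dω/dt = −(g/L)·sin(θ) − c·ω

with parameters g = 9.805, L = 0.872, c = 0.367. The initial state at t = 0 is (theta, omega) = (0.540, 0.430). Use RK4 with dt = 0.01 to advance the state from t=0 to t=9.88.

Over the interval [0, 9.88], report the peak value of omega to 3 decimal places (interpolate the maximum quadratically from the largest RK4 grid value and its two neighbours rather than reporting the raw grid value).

t=0.000: state=(0.540, 0.430)
step 1 (dt=0.01): k1=(0.430, -5.939), k2=(0.400, -5.949), k3=(0.400, -5.947), k4=(0.371, -5.956); state += dt/6·(k1+2k2+2k3+k4)
t=0.010: state=(0.544, 0.371)
t=0.020: state=(0.547, 0.311)
t=0.030: state=(0.550, 0.251)
continuing one RK4 step at a time; state shown every 50 steps (Δt=0.5):
t=0.500: state=(0.114, -1.679)
t=1.000: state=(-0.463, -0.133)
t=1.500: state=(-0.026, 1.420)
t=2.000: state=(0.389, -0.104)
t=2.500: state=(-0.040, -1.166)
t=3.000: state=(-0.317, 0.277)
t=3.500: state=(0.087, 0.924)
t=4.000: state=(0.248, -0.389)
t=4.500: state=(-0.115, -0.701)
t=5.000: state=(-0.186, 0.448)
t=5.500: state=(0.129, 0.504)
t=6.000: state=(0.132, -0.464)
t=6.500: state=(-0.131, -0.335)
t=7.000: state=(-0.086, 0.447)
t=7.500: state=(0.125, 0.197)
t=8.000: state=(0.048, -0.409)
t=8.500: state=(-0.113, -0.088)
t=9.000: state=(-0.019, 0.357)
t=9.500: state=(0.098, 0.007)
t=9.880: state=(0.034, -0.290)
largest grid value and its neighbours: omega(1.480)=1.42144, omega(1.490)=1.42157, omega(1.500)=1.42010
parabola through these three points peaks at t≈1.486 with omega≈1.42171

max omega = 1.422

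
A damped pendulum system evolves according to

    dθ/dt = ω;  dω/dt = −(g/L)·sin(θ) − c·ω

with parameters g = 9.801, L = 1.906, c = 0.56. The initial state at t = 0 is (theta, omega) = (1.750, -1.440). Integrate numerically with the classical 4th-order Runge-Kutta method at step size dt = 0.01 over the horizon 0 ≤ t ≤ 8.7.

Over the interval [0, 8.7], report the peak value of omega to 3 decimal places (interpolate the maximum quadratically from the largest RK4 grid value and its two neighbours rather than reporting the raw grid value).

max omega = 2.055

t=0.000: state=(1.750, -1.440)
step 1 (dt=0.01): k1=(-1.440, -4.253), k2=(-1.461, -4.248), k3=(-1.461, -4.248), k4=(-1.482, -4.242); state += dt/6·(k1+2k2+2k3+k4)
t=0.010: state=(1.735, -1.482)
t=0.020: state=(1.720, -1.525)
t=0.030: state=(1.705, -1.567)
continuing one RK4 step at a time; state shown every 50 steps (Δt=0.5):
t=0.500: state=(0.562, -3.052)
t=1.000: state=(-0.799, -1.888)
t=1.500: state=(-1.127, 0.533)
t=2.000: state=(-0.422, 2.007)
t=2.500: state=(0.500, 1.320)
t=3.000: state=(0.721, -0.426)
t=3.500: state=(0.211, -1.373)
t=4.000: state=(-0.379, -0.764)
t=4.500: state=(-0.454, 0.436)
t=5.000: state=(-0.066, 0.927)
t=5.500: state=(0.292, 0.379)
t=6.000: state=(0.273, -0.409)
t=6.500: state=(-0.013, -0.602)
t=7.000: state=(-0.216, -0.145)
t=7.500: state=(-0.153, 0.345)
t=8.000: state=(0.048, 0.370)
t=8.500: state=(0.152, 0.018)
t=8.700: state=(0.140, -0.128)
largest grid value and its neighbours: omega(2.090)=2.05462, omega(2.100)=2.05476, omega(2.110)=2.05387
parabola through these three points peaks at t≈2.096 with omega≈2.05483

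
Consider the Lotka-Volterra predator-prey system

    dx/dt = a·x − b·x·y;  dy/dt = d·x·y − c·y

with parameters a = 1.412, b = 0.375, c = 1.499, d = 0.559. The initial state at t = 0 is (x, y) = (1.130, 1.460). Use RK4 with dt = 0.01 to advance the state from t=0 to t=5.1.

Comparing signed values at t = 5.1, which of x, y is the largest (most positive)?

largest component: x

t=0.000: state=(1.130, 1.460)
step 1 (dt=0.01): k1=(0.977, -1.266), k2=(0.984, -1.257), k3=(0.984, -1.257), k4=(0.991, -1.247); state += dt/6·(k1+2k2+2k3+k4)
t=0.010: state=(1.140, 1.447)
t=0.020: state=(1.150, 1.435)
t=0.030: state=(1.160, 1.423)
continuing one RK4 step at a time; state shown every 20 steps (Δt=0.2):
t=0.200: state=(1.355, 1.242)
t=0.400: state=(1.647, 1.088)
t=0.600: state=(2.022, 0.989)
t=0.800: state=(2.495, 0.942)
t=1.000: state=(3.083, 0.952)
t=1.200: state=(3.798, 1.036)
t=1.400: state=(4.631, 1.228)
t=1.600: state=(5.531, 1.606)
t=1.800: state=(6.350, 2.316)
t=2.000: state=(6.778, 3.595)
t=2.200: state=(6.393, 5.613)
t=2.400: state=(5.092, 7.956)
t=2.600: state=(3.479, 9.509)
t=2.800: state=(2.231, 9.648)
t=3.000: state=(1.477, 8.760)
t=3.200: state=(1.065, 7.464)
t=3.400: state=(0.848, 6.147)
t=3.600: state=(0.742, 4.975)
t=3.800: state=(0.704, 3.994)
t=4.000: state=(0.714, 3.203)
t=4.200: state=(0.763, 2.576)
t=4.400: state=(0.850, 2.089)
t=4.600: state=(0.979, 1.713)
t=4.800: state=(1.154, 1.430)
t=5.000: state=(1.387, 1.220)
t=5.100: state=(1.528, 1.139)
compare at T: x=1.528, y=1.139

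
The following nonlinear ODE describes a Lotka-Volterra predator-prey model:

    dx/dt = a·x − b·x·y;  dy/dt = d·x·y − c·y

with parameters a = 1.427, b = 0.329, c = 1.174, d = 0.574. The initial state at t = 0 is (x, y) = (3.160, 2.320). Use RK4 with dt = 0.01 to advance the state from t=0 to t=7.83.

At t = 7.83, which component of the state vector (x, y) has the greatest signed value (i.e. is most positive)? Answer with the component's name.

t=0.000: state=(3.160, 2.320)
step 1 (dt=0.01): k1=(2.097, 1.484), k2=(2.097, 1.503), k3=(2.096, 1.503), k4=(2.096, 1.522); state += dt/6·(k1+2k2+2k3+k4)
t=0.010: state=(3.181, 2.335)
t=0.020: state=(3.202, 2.350)
t=0.030: state=(3.223, 2.366)
continuing one RK4 step at a time; state shown every 50 steps (Δt=0.5):
t=0.500: state=(4.016, 3.663)
t=1.000: state=(3.639, 6.367)
t=1.500: state=(2.164, 8.164)
t=2.000: state=(1.212, 7.228)
t=2.500: state=(0.877, 5.369)
t=3.000: state=(0.848, 3.803)
t=3.500: state=(1.016, 2.751)
t=4.000: state=(1.394, 2.149)
t=4.500: state=(2.043, 1.943)
t=5.000: state=(2.988, 2.210)
t=5.500: state=(3.926, 3.346)
t=6.000: state=(3.818, 5.882)
t=6.500: state=(2.397, 8.074)
t=7.000: state=(1.315, 7.499)
t=7.500: state=(0.906, 5.668)
t=7.830: state=(0.835, 4.529)
compare at T: x=0.835, y=4.529

largest component: y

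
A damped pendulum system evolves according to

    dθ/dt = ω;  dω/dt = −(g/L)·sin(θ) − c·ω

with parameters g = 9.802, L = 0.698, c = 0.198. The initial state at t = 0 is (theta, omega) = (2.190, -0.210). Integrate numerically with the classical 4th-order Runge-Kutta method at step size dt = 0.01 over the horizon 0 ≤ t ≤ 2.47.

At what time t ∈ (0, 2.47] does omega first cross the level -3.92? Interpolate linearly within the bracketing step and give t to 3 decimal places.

t = 0.302

t=0.000: state=(2.190, -0.210)
step 1 (dt=0.01): k1=(-0.210, -11.394), k2=(-0.267, -11.391), k3=(-0.267, -11.394), k4=(-0.324, -11.393); state += dt/6·(k1+2k2+2k3+k4)
t=0.010: state=(2.187, -0.324)
t=0.020: state=(2.184, -0.438)
t=0.030: state=(2.179, -0.552)
continuing one RK4 step at a time; state shown every 10 steps (Δt=0.1):
t=0.100: state=(2.112, -1.361)
t=0.200: state=(1.915, -2.583)
t=0.300: state=(1.592, -3.891)
next step: t=0.310: state=(1.553, -4.024) — omega has crossed -3.92
linear interpolation between t=0.300 (-3.89112) and t=0.310 (-4.02370) → t≈0.302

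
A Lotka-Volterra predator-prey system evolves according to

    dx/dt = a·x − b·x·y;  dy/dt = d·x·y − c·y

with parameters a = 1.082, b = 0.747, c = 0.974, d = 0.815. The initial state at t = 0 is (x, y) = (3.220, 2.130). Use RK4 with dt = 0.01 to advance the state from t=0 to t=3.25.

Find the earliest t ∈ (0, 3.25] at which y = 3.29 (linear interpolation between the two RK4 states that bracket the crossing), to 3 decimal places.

t = 0.325

t=0.000: state=(3.220, 2.130)
step 1 (dt=0.01): k1=(-1.639, 3.515), k2=(-1.677, 3.530), k3=(-1.677, 3.530), k4=(-1.715, 3.544); state += dt/6·(k1+2k2+2k3+k4)
t=0.010: state=(3.203, 2.165)
t=0.020: state=(3.186, 2.201)
t=0.030: state=(3.167, 2.237)
continuing one RK4 step at a time; state shown every 20 steps (Δt=0.2):
t=0.200: state=(2.754, 2.863)
t=0.320: state=(2.381, 3.275)
next step: t=0.330: state=(2.348, 3.306) — y has crossed 3.29
linear interpolation between t=0.320 (3.27488) and t=0.330 (3.30624) → t≈0.325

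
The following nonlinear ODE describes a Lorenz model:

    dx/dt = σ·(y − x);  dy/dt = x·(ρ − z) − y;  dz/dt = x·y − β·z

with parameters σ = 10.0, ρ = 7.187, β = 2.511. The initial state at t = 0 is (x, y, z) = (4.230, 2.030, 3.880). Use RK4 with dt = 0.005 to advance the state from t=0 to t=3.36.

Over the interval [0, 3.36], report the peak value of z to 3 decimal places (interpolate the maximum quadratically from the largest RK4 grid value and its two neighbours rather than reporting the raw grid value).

max z = 7.574

t=0.000: state=(4.230, 2.030, 3.880)
step 1 (dt=0.005): k1=(-22.000, 11.959, -1.156), k2=(-21.151, 11.759, -1.135), k3=(-21.177, 11.766, -1.133), k4=(-20.353, 11.573, -1.114); state += dt/6·(k1+2k2+2k3+k4)
t=0.005: state=(4.124, 2.089, 3.874)
t=0.010: state=(4.026, 2.146, 3.869)
t=0.015: state=(3.936, 2.201, 3.864)
continuing one RK4 step at a time; state shown every 40 steps (Δt=0.2):
t=0.200: state=(3.331, 3.709, 3.921)
t=0.400: state=(4.405, 4.954, 5.099)
t=0.600: state=(5.017, 4.993, 6.976)
t=0.800: state=(4.382, 3.887, 7.531)
t=1.000: state=(3.509, 3.202, 6.666)
t=1.200: state=(3.232, 3.252, 5.686)
t=1.400: state=(3.506, 3.736, 5.280)
t=1.600: state=(4.028, 4.283, 5.608)
t=1.800: state=(4.370, 4.429, 6.339)
t=2.000: state=(4.246, 4.087, 6.750)
t=2.200: state=(3.881, 3.713, 6.548)
t=2.400: state=(3.666, 3.628, 6.105)
t=2.600: state=(3.719, 3.800, 5.837)
t=2.800: state=(3.930, 4.042, 5.902)
t=3.000: state=(4.101, 4.147, 6.182)
t=3.200: state=(4.095, 4.049, 6.398)
t=3.360: state=(3.990, 3.914, 6.399)
largest grid value and its neighbours: z(0.750)=7.57337, z(0.755)=7.57410, z(0.760)=7.57368
parabola through these three points peaks at t≈0.756 with z≈7.57411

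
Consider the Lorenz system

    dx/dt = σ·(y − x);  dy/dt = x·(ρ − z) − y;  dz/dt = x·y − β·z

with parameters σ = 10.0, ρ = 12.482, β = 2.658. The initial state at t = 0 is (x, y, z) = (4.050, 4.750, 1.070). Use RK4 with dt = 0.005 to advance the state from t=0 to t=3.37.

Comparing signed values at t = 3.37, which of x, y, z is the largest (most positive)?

largest component: z

t=0.000: state=(4.050, 4.750, 1.070)
step 1 (dt=0.005): k1=(7.000, 41.469, 16.393), k2=(7.862, 41.398, 16.789), k3=(7.838, 41.419, 16.796), k4=(8.679, 41.365, 17.203); state += dt/6·(k1+2k2+2k3+k4)
t=0.005: state=(4.089, 4.957, 1.154)
t=0.010: state=(4.137, 5.164, 1.242)
t=0.015: state=(4.192, 5.370, 1.335)
continuing one RK4 step at a time; state shown every 40 steps (Δt=0.2):
t=0.200: state=(9.229, 12.072, 10.424)
t=0.400: state=(7.079, 2.939, 18.114)
t=0.600: state=(1.564, 0.462, 11.286)
t=0.800: state=(0.905, 1.036, 6.744)
t=1.000: state=(1.733, 2.478, 4.310)
t=1.200: state=(4.361, 6.377, 4.644)
t=1.400: state=(8.807, 10.122, 12.636)
t=1.600: state=(6.178, 3.365, 16.045)
t=1.800: state=(2.557, 1.880, 10.743)
t=2.000: state=(2.598, 3.167, 7.221)
t=2.200: state=(4.730, 6.292, 6.951)
t=2.400: state=(7.803, 8.622, 12.299)
t=2.600: state=(6.243, 4.425, 14.838)
t=2.800: state=(3.598, 3.026, 11.117)
t=3.000: state=(3.729, 4.330, 8.476)
t=3.200: state=(5.678, 6.878, 9.183)
t=3.370: state=(7.166, 7.398, 12.603)
compare at T: x=7.166, y=7.398, z=12.603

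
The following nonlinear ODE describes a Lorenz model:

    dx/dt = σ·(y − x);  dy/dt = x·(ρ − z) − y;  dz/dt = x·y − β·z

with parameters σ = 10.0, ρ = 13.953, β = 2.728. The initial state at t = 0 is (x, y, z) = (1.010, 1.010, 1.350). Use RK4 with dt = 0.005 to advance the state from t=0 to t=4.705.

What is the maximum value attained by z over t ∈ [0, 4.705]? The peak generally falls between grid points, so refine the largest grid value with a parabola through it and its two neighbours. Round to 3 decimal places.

t=0.000: state=(1.010, 1.010, 1.350)
step 1 (dt=0.005): k1=(0.000, 11.719, -2.663), k2=(0.293, 11.696, -2.615), k3=(0.285, 11.706, -2.615), k4=(0.571, 11.692, -2.566); state += dt/6·(k1+2k2+2k3+k4)
t=0.005: state=(1.011, 1.069, 1.337)
t=0.010: state=(1.016, 1.127, 1.324)
t=0.015: state=(1.023, 1.186, 1.312)
continuing one RK4 step at a time; state shown every 40 steps (Δt=0.2):
t=0.200: state=(2.773, 4.579, 1.554)
t=0.400: state=(8.946, 12.739, 9.530)
t=0.600: state=(8.273, 3.592, 20.633)
t=0.800: state=(1.547, 0.171, 12.675)
t=1.000: state=(0.664, 0.741, 7.400)
t=1.200: state=(1.356, 2.019, 4.493)
t=1.400: state=(3.920, 6.053, 4.231)
t=1.600: state=(9.534, 11.771, 13.286)
t=1.800: state=(6.684, 2.974, 18.451)
t=2.000: state=(2.120, 1.349, 11.632)
t=2.200: state=(2.156, 2.771, 7.335)
t=2.400: state=(4.631, 6.584, 6.692)
t=2.600: state=(8.915, 10.160, 14.087)
t=2.800: state=(6.402, 3.741, 17.072)
t=3.000: state=(3.073, 2.550, 11.649)
t=3.200: state=(3.586, 4.506, 8.421)
t=3.400: state=(6.510, 8.302, 10.087)
t=3.600: state=(8.161, 7.345, 16.236)
t=3.800: state=(4.956, 3.526, 14.447)
t=4.000: state=(3.825, 4.040, 10.603)
t=4.200: state=(5.388, 6.622, 9.905)
t=4.400: state=(7.588, 8.035, 13.845)
t=4.600: state=(6.301, 5.003, 15.249)
t=4.705: state=(5.078, 4.156, 13.755)
largest grid value and its neighbours: z(0.560)=21.10657, z(0.565)=21.12340, z(0.570)=21.11586
parabola through these three points peaks at t≈0.566 with z≈21.12384

max z = 21.124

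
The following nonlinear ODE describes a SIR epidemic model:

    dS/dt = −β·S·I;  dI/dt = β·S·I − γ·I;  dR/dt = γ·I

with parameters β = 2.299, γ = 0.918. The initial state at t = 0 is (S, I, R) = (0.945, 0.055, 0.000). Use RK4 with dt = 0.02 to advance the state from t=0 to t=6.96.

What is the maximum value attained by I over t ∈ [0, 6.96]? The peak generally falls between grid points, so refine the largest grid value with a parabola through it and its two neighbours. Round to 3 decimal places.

t=0.000: state=(0.945, 0.055, 0.000)
step 1 (dt=0.02): k1=(-0.119, 0.069, 0.050), k2=(-0.121, 0.070, 0.051), k3=(-0.121, 0.070, 0.051), k4=(-0.122, 0.070, 0.052); state += dt/6·(k1+2k2+2k3+k4)
t=0.020: state=(0.943, 0.056, 0.001)
t=0.040: state=(0.940, 0.058, 0.002)
t=0.060: state=(0.938, 0.059, 0.003)
continuing one RK4 step at a time; state shown every 25 steps (Δt=0.5):
t=0.500: state=(0.867, 0.099, 0.035)
t=1.000: state=(0.748, 0.159, 0.093)
t=1.500: state=(0.602, 0.218, 0.180)
t=2.000: state=(0.458, 0.253, 0.289)
t=2.500: state=(0.341, 0.252, 0.407)
t=3.000: state=(0.259, 0.224, 0.517)
t=3.500: state=(0.205, 0.185, 0.611)
t=4.000: state=(0.170, 0.144, 0.686)
t=4.500: state=(0.147, 0.109, 0.744)
t=5.000: state=(0.132, 0.081, 0.787)
t=5.500: state=(0.121, 0.059, 0.819)
t=6.000: state=(0.115, 0.043, 0.843)
t=6.500: state=(0.110, 0.031, 0.859)
t=6.960: state=(0.107, 0.023, 0.871)
largest grid value and its neighbours: I(2.220)=0.25670, I(2.240)=0.25671, I(2.260)=0.25666
parabola through these three points peaks at t≈2.232 with I≈0.25671

max I = 0.257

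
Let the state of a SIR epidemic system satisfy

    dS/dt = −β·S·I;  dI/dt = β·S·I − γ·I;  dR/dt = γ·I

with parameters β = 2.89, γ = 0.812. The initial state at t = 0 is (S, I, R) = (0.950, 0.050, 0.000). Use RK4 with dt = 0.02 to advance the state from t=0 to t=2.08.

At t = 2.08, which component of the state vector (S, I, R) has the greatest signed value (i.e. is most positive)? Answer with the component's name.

t=0.000: state=(0.950, 0.050, 0.000)
step 1 (dt=0.02): k1=(-0.137, 0.097, 0.041), k2=(-0.140, 0.098, 0.041), k3=(-0.140, 0.098, 0.041), k4=(-0.142, 0.100, 0.042); state += dt/6·(k1+2k2+2k3+k4)
t=0.020: state=(0.947, 0.052, 0.001)
t=0.040: state=(0.944, 0.054, 0.002)
t=0.060: state=(0.941, 0.056, 0.003)
continuing one RK4 step at a time; state shown every 5 steps (Δt=0.1):
t=0.100: state=(0.935, 0.061, 0.004)
t=0.200: state=(0.917, 0.073, 0.010)
t=0.300: state=(0.896, 0.087, 0.016)
t=0.400: state=(0.872, 0.104, 0.024)
t=0.500: state=(0.844, 0.123, 0.033)
t=0.600: state=(0.812, 0.144, 0.044)
t=0.700: state=(0.776, 0.167, 0.057)
t=0.800: state=(0.737, 0.192, 0.071)
t=0.900: state=(0.695, 0.217, 0.088)
t=1.000: state=(0.650, 0.243, 0.107)
t=1.100: state=(0.604, 0.269, 0.127)
t=1.200: state=(0.556, 0.293, 0.150)
t=1.300: state=(0.510, 0.315, 0.175)
t=1.400: state=(0.464, 0.335, 0.201)
t=1.500: state=(0.420, 0.351, 0.229)
t=1.600: state=(0.379, 0.363, 0.258)
t=1.700: state=(0.341, 0.371, 0.288)
t=1.800: state=(0.306, 0.376, 0.318)
t=1.900: state=(0.274, 0.377, 0.349)
t=2.000: state=(0.246, 0.374, 0.380)
t=2.080: state=(0.226, 0.370, 0.404)
compare at T: S=0.226, I=0.370, R=0.404

largest component: R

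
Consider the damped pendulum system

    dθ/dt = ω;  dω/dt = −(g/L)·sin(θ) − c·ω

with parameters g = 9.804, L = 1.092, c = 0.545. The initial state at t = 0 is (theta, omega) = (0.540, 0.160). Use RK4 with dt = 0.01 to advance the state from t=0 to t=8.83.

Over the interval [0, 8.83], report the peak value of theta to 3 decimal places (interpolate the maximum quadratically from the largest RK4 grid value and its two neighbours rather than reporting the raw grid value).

max theta = 0.543

t=0.000: state=(0.540, 0.160)
step 1 (dt=0.01): k1=(0.160, -4.703), k2=(0.136, -4.696), k3=(0.137, -4.696), k4=(0.113, -4.688); state += dt/6·(k1+2k2+2k3+k4)
t=0.010: state=(0.541, 0.113)
t=0.020: state=(0.542, 0.066)
t=0.030: state=(0.543, 0.020)
continuing one RK4 step at a time; state shown every 50 steps (Δt=0.5):
t=0.500: state=(0.142, -1.391)
t=1.000: state=(-0.385, -0.368)
t=1.500: state=(-0.172, 0.998)
t=2.000: state=(0.266, 0.442)
t=2.500: state=(0.171, -0.693)
t=3.000: state=(-0.176, -0.442)
t=3.500: state=(-0.156, 0.463)
t=4.000: state=(0.112, 0.404)
t=4.500: state=(0.135, -0.295)
t=5.000: state=(-0.066, -0.350)
t=5.500: state=(-0.112, 0.175)
t=6.000: state=(0.034, 0.291)
t=6.500: state=(0.090, -0.093)
t=7.000: state=(-0.014, -0.235)
t=7.500: state=(-0.070, 0.038)
t=8.000: state=(0.001, 0.184)
t=8.500: state=(0.054, -0.004)
t=8.830: state=(0.030, -0.125)
largest grid value and its neighbours: theta(0.020)=0.54226, theta(0.030)=0.54269, theta(0.040)=0.54266
parabola through these three points peaks at t≈0.034 with theta≈0.54273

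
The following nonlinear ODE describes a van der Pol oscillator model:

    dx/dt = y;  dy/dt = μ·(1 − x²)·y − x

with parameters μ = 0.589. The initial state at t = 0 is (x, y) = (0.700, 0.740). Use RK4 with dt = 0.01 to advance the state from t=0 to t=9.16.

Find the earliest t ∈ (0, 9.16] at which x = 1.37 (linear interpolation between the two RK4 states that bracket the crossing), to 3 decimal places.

t=0.000: state=(0.700, 0.740)
step 1 (dt=0.01): k1=(0.740, -0.478), k2=(0.738, -0.484), k3=(0.738, -0.484), k4=(0.735, -0.491); state += dt/6·(k1+2k2+2k3+k4)
t=0.010: state=(0.707, 0.735)
t=0.020: state=(0.715, 0.730)
t=0.030: state=(0.722, 0.725)
continuing one RK4 step at a time; state shown every 50 steps (Δt=0.5):
t=0.500: state=(0.985, 0.358)
t=1.000: state=(1.036, -0.158)
t=1.500: state=(0.832, -0.651)
t=2.000: state=(0.388, -1.125)
t=2.500: state=(-0.286, -1.541)
t=3.000: state=(-1.065, -1.427)
t=3.500: state=(-1.570, -0.523)
t=4.000: state=(-1.606, 0.320)
t=4.500: state=(-1.303, 0.859)
t=5.000: state=(-0.753, 1.356)
t=5.500: state=(0.071, 1.940)
t=6.000: state=(1.106, 1.992)
t=6.140: state=(1.368, 1.736)
next step: t=6.150: state=(1.385, 1.713) — x has crossed 1.37
linear interpolation between t=6.140 (1.36814) and t=6.150 (1.38538) → t≈6.141

t = 6.141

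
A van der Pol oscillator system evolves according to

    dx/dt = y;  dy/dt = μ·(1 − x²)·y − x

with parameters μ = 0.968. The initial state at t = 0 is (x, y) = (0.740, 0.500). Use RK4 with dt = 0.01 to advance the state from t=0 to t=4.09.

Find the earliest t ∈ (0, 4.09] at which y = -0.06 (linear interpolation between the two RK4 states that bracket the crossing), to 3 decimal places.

t=0.000: state=(0.740, 0.500)
step 1 (dt=0.01): k1=(0.500, -0.521), k2=(0.497, -0.526), k3=(0.497, -0.526), k4=(0.495, -0.532); state += dt/6·(k1+2k2+2k3+k4)
t=0.010: state=(0.745, 0.495)
t=0.020: state=(0.750, 0.489)
t=0.030: state=(0.755, 0.484)
continuing one RK4 step at a time; state shown every 20 steps (Δt=0.2):
t=0.200: state=(0.828, 0.376)
t=0.400: state=(0.888, 0.219)
t=0.600: state=(0.914, 0.043)
t=0.710: state=(0.914, -0.058)
next step: t=0.720: state=(0.913, -0.067) — y has crossed -0.06
linear interpolation between t=0.710 (-0.05812) and t=0.720 (-0.06735) → t≈0.712

t = 0.712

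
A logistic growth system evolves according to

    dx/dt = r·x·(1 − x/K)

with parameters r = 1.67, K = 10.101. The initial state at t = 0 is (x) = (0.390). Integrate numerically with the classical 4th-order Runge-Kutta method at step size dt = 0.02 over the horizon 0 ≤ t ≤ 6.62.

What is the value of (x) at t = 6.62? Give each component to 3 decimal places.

t=0.000: state=(0.390)
step 1 (dt=0.02): k1=(0.626), k2=(0.636), k3=(0.636), k4=(0.646); state += dt/6·(k1+2k2+2k3+k4)
t=0.020: state=(0.403)
t=0.040: state=(0.416)
t=0.060: state=(0.429)
continuing one RK4 step at a time; state shown every 25 steps (Δt=0.5):
t=0.500: state=(0.856)
t=1.000: state=(1.776)
t=1.500: state=(3.330)
t=2.000: state=(5.366)
t=2.500: state=(7.305)
t=3.000: state=(8.662)
t=3.500: state=(9.422)
t=4.000: state=(9.795)
t=4.500: state=(9.966)
t=5.000: state=(10.042)
t=5.500: state=(10.075)
t=6.000: state=(10.090)
t=6.500: state=(10.096)
t=6.620: state=(10.097)

(x) = (10.097)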